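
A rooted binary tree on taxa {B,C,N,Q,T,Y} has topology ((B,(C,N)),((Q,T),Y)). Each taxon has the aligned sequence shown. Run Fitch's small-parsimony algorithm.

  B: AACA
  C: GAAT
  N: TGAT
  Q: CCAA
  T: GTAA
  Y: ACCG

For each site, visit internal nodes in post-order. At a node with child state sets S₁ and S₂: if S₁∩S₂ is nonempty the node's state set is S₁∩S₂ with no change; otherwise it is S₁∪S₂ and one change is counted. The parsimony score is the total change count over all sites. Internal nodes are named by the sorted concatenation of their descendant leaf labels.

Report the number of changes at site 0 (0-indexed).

4

site 0, node CN: C={G} ∪ N={T} → {G,T} (+1)
site 0, node BCN: B={A} ∪ CN={G,T} → {A,G,T} (+1)
site 0, node QT: Q={C} ∪ T={G} → {C,G} (+1)
site 0, node QTY: QT={C,G} ∪ Y={A} → {A,C,G} (+1)
site 0, node BCNQTY: BCN={A,G,T} ∩ QTY={A,C,G} → {A,G} (+0)
site 1, node CN: C={A} ∪ N={G} → {A,G} (+1)
site 1, node BCN: B={A} ∩ CN={A,G} → {A} (+0)
site 1, node QT: Q={C} ∪ T={T} → {C,T} (+1)
site 1, node QTY: QT={C,T} ∩ Y={C} → {C} (+0)
site 1, node BCNQTY: BCN={A} ∪ QTY={C} → {A,C} (+1)
site 2, node CN: C={A} ∩ N={A} → {A} (+0)
site 2, node BCN: B={C} ∪ CN={A} → {A,C} (+1)
site 2, node QT: Q={A} ∩ T={A} → {A} (+0)
site 2, node QTY: QT={A} ∪ Y={C} → {A,C} (+1)
site 2, node BCNQTY: BCN={A,C} ∩ QTY={A,C} → {A,C} (+0)
site 3, node CN: C={T} ∩ N={T} → {T} (+0)
site 3, node BCN: B={A} ∪ CN={T} → {A,T} (+1)
site 3, node QT: Q={A} ∩ T={A} → {A} (+0)
site 3, node QTY: QT={A} ∪ Y={G} → {A,G} (+1)
site 3, node BCNQTY: BCN={A,T} ∩ QTY={A,G} → {A} (+0)
per-site changes: [4, 3, 2, 2]; total = 11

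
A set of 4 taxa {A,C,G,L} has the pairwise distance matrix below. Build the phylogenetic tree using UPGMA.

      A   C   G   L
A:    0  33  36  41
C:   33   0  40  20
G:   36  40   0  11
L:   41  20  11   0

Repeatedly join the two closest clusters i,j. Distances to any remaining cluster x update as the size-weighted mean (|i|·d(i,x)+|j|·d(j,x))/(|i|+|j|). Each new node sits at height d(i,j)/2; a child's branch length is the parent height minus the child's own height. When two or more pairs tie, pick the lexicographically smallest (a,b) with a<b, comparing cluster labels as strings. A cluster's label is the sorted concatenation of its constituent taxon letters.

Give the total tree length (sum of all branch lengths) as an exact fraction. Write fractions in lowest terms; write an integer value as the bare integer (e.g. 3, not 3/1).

step 1: merge (G,L) at d=11; branch lengths G→11/2, L→11/2; new cluster GL
  updated: d(A,GL)=77/2, d(C,GL)=30
step 2: merge (C,GL) at d=30; branch lengths C→15, GL→19/2; new cluster CGL
  updated: d(A,CGL)=110/3
step 3: merge (A,CGL) at d=110/3; branch lengths A→55/3, CGL→10/3; new cluster ACGL
final tree: (A:55/3,(C:15,(G:11/2,L:11/2):19/2):10/3)
total length: 343/6

343/6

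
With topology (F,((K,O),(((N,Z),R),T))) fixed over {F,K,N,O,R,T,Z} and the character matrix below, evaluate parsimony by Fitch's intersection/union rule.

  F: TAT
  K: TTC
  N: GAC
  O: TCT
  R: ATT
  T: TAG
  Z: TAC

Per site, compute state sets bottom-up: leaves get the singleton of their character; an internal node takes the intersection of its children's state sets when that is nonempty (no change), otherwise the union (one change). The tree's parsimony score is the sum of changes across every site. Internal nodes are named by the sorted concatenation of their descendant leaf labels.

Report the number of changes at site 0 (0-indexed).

site 0, node KO: K={T} ∩ O={T} → {T} (+0)
site 0, node NZ: N={G} ∪ Z={T} → {G,T} (+1)
site 0, node NRZ: NZ={G,T} ∪ R={A} → {A,G,T} (+1)
site 0, node NRTZ: NRZ={A,G,T} ∩ T={T} → {T} (+0)
site 0, node KNORTZ: KO={T} ∩ NRTZ={T} → {T} (+0)
site 0, node FKNORTZ: F={T} ∩ KNORTZ={T} → {T} (+0)
site 1, node KO: K={T} ∪ O={C} → {C,T} (+1)
site 1, node NZ: N={A} ∩ Z={A} → {A} (+0)
site 1, node NRZ: NZ={A} ∪ R={T} → {A,T} (+1)
site 1, node NRTZ: NRZ={A,T} ∩ T={A} → {A} (+0)
site 1, node KNORTZ: KO={C,T} ∪ NRTZ={A} → {A,C,T} (+1)
site 1, node FKNORTZ: F={A} ∩ KNORTZ={A,C,T} → {A} (+0)
site 2, node KO: K={C} ∪ O={T} → {C,T} (+1)
site 2, node NZ: N={C} ∩ Z={C} → {C} (+0)
site 2, node NRZ: NZ={C} ∪ R={T} → {C,T} (+1)
site 2, node NRTZ: NRZ={C,T} ∪ T={G} → {C,G,T} (+1)
site 2, node KNORTZ: KO={C,T} ∩ NRTZ={C,G,T} → {C,T} (+0)
site 2, node FKNORTZ: F={T} ∩ KNORTZ={C,T} → {T} (+0)
per-site changes: [2, 3, 3]; total = 8

2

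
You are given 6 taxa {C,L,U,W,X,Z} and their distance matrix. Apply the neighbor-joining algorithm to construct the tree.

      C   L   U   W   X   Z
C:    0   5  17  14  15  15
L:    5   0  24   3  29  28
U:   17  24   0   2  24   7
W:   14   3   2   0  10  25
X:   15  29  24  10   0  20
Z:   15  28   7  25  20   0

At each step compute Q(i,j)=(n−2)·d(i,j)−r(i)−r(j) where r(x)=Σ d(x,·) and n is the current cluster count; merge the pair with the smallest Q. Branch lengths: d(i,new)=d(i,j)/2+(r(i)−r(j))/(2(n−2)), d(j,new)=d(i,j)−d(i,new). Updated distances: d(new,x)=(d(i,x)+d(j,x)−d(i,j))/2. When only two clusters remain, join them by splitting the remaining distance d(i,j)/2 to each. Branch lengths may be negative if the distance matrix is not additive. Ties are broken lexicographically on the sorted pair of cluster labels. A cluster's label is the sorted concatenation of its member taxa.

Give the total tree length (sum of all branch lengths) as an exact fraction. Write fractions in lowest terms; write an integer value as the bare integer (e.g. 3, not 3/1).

303/8

step 1: merge (U,Z) at d=7, Q=-141; branch lengths U→7/8, Z→49/8; new cluster UZ
  updated: d(C,UZ)=25/2, d(L,UZ)=45/2, d(UZ,W)=10, d(UZ,X)=37/2
step 2: merge (C,L) at d=5, Q=-91; branch lengths C→1/3, L→14/3; new cluster CL
  updated: d(CL,UZ)=15, d(CL,W)=6, d(CL,X)=39/2
step 3: merge (CL,W) at d=6, Q=-109/2; branch lengths CL→53/8, W→-5/8; new cluster CLW
  updated: d(CLW,UZ)=19/2, d(CLW,X)=47/4
step 4: merge (CLW,UZ) at d=19/2, Q=-159/4; branch lengths CLW→11/8, UZ→65/8; new cluster CLUWZ
  updated: d(CLUWZ,X)=83/8
step 5: merge (CLUWZ,X) at d=83/8; branch lengths CLUWZ→83/16, X→83/16; new cluster CLUWXZ
final tree: ((((C:1/3,L:14/3):53/8,W:-5/8):11/8,(U:7/8,Z:49/8):65/8):83/16,X:83/16)
total length: 303/8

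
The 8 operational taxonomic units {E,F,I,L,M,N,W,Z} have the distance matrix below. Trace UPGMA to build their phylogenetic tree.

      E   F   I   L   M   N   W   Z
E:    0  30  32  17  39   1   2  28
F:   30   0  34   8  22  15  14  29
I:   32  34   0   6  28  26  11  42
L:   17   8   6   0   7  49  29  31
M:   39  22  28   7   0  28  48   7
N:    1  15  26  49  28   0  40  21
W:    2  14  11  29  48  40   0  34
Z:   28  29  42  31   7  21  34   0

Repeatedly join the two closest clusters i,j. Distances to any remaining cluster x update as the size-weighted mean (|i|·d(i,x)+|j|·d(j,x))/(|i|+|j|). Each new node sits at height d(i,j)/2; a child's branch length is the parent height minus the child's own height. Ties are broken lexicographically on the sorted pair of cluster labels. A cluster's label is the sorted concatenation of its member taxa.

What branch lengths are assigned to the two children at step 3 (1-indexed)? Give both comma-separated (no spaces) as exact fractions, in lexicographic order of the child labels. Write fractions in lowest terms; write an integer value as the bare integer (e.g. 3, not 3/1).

7/2,7/2

step 1: merge (E,N) at d=1; branch lengths E→1/2, N→1/2; new cluster EN
  updated: d(EN,F)=45/2, d(EN,I)=29, d(EN,L)=33, d(EN,M)=67/2, d(EN,W)=21, d(EN,Z)=49/2
step 2: merge (I,L) at d=6; branch lengths I→3, L→3; new cluster IL
  updated: d(EN,IL)=31, d(F,IL)=21, d(IL,M)=35/2, d(IL,W)=20, d(IL,Z)=73/2
step 3: merge (M,Z) at d=7; branch lengths M→7/2, Z→7/2; new cluster MZ
  updated: d(EN,MZ)=29, d(F,MZ)=51/2, d(IL,MZ)=27, d(MZ,W)=41
step 4: merge (F,W) at d=14; branch lengths F→7, W→7; new cluster FW
  updated: d(EN,FW)=87/4, d(FW,IL)=41/2, d(FW,MZ)=133/4
step 5: merge (FW,IL) at d=41/2; branch lengths FW→13/4, IL→29/4; new cluster FILW
  updated: d(EN,FILW)=211/8, d(FILW,MZ)=241/8
step 6: merge (EN,FILW) at d=211/8; branch lengths EN→203/16, FILW→47/16; new cluster EFILNW
  updated: d(EFILNW,MZ)=119/4
step 7: merge (EFILNW,MZ) at d=119/4; branch lengths EFILNW→27/16, MZ→91/8; new cluster EFILMNWZ
final tree: (((E:1/2,N:1/2):203/16,((F:7,W:7):13/4,(I:3,L:3):29/4):47/16):27/16,(M:7/2,Z:7/2):91/8)
total length: 1075/16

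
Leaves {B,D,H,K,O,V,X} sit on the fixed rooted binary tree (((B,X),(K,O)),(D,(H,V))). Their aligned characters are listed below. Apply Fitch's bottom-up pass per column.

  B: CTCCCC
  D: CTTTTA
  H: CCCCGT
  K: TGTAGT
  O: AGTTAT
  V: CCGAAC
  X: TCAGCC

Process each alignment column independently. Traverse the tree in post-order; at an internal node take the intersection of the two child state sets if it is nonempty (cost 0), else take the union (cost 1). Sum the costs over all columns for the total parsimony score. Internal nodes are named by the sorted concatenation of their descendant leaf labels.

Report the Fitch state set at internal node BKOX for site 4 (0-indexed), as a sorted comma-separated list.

[col 0] BX: children B:{C}, X:{T} ∪→ {C,T}; cost 1
[col 0] KO: children K:{T}, O:{A} ∪→ {A,T}; cost 1
[col 0] BKOX: children BX:{C,T}, KO:{A,T} ∩→ {T}; cost 0
[col 0] HV: children H:{C}, V:{C} ∩→ {C}; cost 0
[col 0] DHV: children D:{C}, HV:{C} ∩→ {C}; cost 0
[col 0] BDHKOVX: children BKOX:{T}, DHV:{C} ∪→ {C,T}; cost 1
[col 1] BX: children B:{T}, X:{C} ∪→ {C,T}; cost 1
[col 1] KO: children K:{G}, O:{G} ∩→ {G}; cost 0
[col 1] BKOX: children BX:{C,T}, KO:{G} ∪→ {C,G,T}; cost 1
[col 1] HV: children H:{C}, V:{C} ∩→ {C}; cost 0
[col 1] DHV: children D:{T}, HV:{C} ∪→ {C,T}; cost 1
[col 1] BDHKOVX: children BKOX:{C,G,T}, DHV:{C,T} ∩→ {C,T}; cost 0
[col 2] BX: children B:{C}, X:{A} ∪→ {A,C}; cost 1
[col 2] KO: children K:{T}, O:{T} ∩→ {T}; cost 0
[col 2] BKOX: children BX:{A,C}, KO:{T} ∪→ {A,C,T}; cost 1
[col 2] HV: children H:{C}, V:{G} ∪→ {C,G}; cost 1
[col 2] DHV: children D:{T}, HV:{C,G} ∪→ {C,G,T}; cost 1
[col 2] BDHKOVX: children BKOX:{A,C,T}, DHV:{C,G,T} ∩→ {C,T}; cost 0
[col 3] BX: children B:{C}, X:{G} ∪→ {C,G}; cost 1
[col 3] KO: children K:{A}, O:{T} ∪→ {A,T}; cost 1
[col 3] BKOX: children BX:{C,G}, KO:{A,T} ∪→ {A,C,G,T}; cost 1
[col 3] HV: children H:{C}, V:{A} ∪→ {A,C}; cost 1
[col 3] DHV: children D:{T}, HV:{A,C} ∪→ {A,C,T}; cost 1
[col 3] BDHKOVX: children BKOX:{A,C,G,T}, DHV:{A,C,T} ∩→ {A,C,T}; cost 0
[col 4] BX: children B:{C}, X:{C} ∩→ {C}; cost 0
[col 4] KO: children K:{G}, O:{A} ∪→ {A,G}; cost 1
[col 4] BKOX: children BX:{C}, KO:{A,G} ∪→ {A,C,G}; cost 1
[col 4] HV: children H:{G}, V:{A} ∪→ {A,G}; cost 1
[col 4] DHV: children D:{T}, HV:{A,G} ∪→ {A,G,T}; cost 1
[col 4] BDHKOVX: children BKOX:{A,C,G}, DHV:{A,G,T} ∩→ {A,G}; cost 0
[col 5] BX: children B:{C}, X:{C} ∩→ {C}; cost 0
[col 5] KO: children K:{T}, O:{T} ∩→ {T}; cost 0
[col 5] BKOX: children BX:{C}, KO:{T} ∪→ {C,T}; cost 1
[col 5] HV: children H:{T}, V:{C} ∪→ {C,T}; cost 1
[col 5] DHV: children D:{A}, HV:{C,T} ∪→ {A,C,T}; cost 1
[col 5] BDHKOVX: children BKOX:{C,T}, DHV:{A,C,T} ∩→ {C,T}; cost 0
per-site changes: [3, 3, 4, 5, 4, 3]; total = 22

A,C,G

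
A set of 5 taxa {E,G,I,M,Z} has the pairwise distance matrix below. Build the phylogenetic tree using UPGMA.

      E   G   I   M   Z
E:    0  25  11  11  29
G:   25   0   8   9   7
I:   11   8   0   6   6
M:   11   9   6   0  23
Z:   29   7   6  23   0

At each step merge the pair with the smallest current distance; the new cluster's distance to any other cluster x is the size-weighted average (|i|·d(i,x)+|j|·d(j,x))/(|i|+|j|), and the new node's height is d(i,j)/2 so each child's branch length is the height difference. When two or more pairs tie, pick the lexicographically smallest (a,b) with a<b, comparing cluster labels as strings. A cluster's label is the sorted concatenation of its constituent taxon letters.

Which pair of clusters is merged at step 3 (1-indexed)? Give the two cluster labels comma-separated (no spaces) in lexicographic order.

1. join I+M (d=6) ⇒ IM; edges |I|=3, |M|=3
  updated: d(E,IM)=11, d(G,IM)=17/2, d(IM,Z)=29/2
2. join G+Z (d=7) ⇒ GZ; edges |G|=7/2, |Z|=7/2
  updated: d(E,GZ)=27, d(GZ,IM)=23/2
3. join E+IM (d=11) ⇒ EIM; edges |E|=11/2, |IM|=5/2
  updated: d(EIM,GZ)=50/3
4. join EIM+GZ (d=50/3) ⇒ EGIMZ; edges |EIM|=17/6, |GZ|=29/6
final tree: ((E:11/2,(I:3,M:3):5/2):17/6,(G:7/2,Z:7/2):29/6)
total length: 86/3

E,IM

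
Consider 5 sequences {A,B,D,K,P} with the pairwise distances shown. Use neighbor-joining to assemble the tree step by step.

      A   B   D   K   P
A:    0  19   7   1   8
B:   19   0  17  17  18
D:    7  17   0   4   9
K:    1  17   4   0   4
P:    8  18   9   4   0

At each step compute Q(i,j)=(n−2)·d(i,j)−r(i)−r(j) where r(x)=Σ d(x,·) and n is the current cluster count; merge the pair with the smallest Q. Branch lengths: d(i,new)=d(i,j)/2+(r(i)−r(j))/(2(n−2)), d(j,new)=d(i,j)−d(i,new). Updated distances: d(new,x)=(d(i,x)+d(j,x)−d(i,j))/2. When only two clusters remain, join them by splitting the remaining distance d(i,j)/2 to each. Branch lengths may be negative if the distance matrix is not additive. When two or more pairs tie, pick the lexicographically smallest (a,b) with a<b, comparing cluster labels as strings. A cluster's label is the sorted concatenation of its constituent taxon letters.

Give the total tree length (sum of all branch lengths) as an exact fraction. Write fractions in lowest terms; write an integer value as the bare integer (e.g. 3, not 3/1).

197/8

iteration 1: select A,K (d=1, Q=-58); attach at lengths (2, -1); label the merged cluster AK
  updated: d(AK,B)=35/2, d(AK,D)=5, d(AK,P)=11/2
iteration 2: select AK,P (d=11/2, Q=-99/2); attach at lengths (13/8, 31/8); label the merged cluster AKP
  updated: d(AKP,B)=15, d(AKP,D)=17/4
iteration 3: select AKP,B (d=15, Q=-145/4); attach at lengths (9/8, 111/8); label the merged cluster ABKP
  updated: d(ABKP,D)=25/8
iteration 4: select ABKP,D (d=25/8); attach at lengths (25/16, 25/16); label the merged cluster ABDKP
final tree: ((((A:2,K:-1):13/8,P:31/8):9/8,B:111/8):25/16,D:25/16)
total length: 197/8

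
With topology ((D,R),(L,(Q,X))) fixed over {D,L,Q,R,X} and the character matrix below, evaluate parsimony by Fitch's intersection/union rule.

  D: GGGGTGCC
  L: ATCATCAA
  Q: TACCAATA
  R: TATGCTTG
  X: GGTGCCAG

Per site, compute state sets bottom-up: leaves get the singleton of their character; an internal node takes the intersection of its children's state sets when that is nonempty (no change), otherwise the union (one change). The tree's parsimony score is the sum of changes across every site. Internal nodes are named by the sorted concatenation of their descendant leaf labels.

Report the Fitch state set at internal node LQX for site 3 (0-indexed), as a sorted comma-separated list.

site 0, node DR: D={G} ∪ R={T} → {G,T} (+1)
site 0, node QX: Q={T} ∪ X={G} → {G,T} (+1)
site 0, node LQX: L={A} ∪ QX={G,T} → {A,G,T} (+1)
site 0, node DLQRX: DR={G,T} ∩ LQX={A,G,T} → {G,T} (+0)
site 1, node DR: D={G} ∪ R={A} → {A,G} (+1)
site 1, node QX: Q={A} ∪ X={G} → {A,G} (+1)
site 1, node LQX: L={T} ∪ QX={A,G} → {A,G,T} (+1)
site 1, node DLQRX: DR={A,G} ∩ LQX={A,G,T} → {A,G} (+0)
site 2, node DR: D={G} ∪ R={T} → {G,T} (+1)
site 2, node QX: Q={C} ∪ X={T} → {C,T} (+1)
site 2, node LQX: L={C} ∩ QX={C,T} → {C} (+0)
site 2, node DLQRX: DR={G,T} ∪ LQX={C} → {C,G,T} (+1)
site 3, node DR: D={G} ∩ R={G} → {G} (+0)
site 3, node QX: Q={C} ∪ X={G} → {C,G} (+1)
site 3, node LQX: L={A} ∪ QX={C,G} → {A,C,G} (+1)
site 3, node DLQRX: DR={G} ∩ LQX={A,C,G} → {G} (+0)
site 4, node DR: D={T} ∪ R={C} → {C,T} (+1)
site 4, node QX: Q={A} ∪ X={C} → {A,C} (+1)
site 4, node LQX: L={T} ∪ QX={A,C} → {A,C,T} (+1)
site 4, node DLQRX: DR={C,T} ∩ LQX={A,C,T} → {C,T} (+0)
site 5, node DR: D={G} ∪ R={T} → {G,T} (+1)
site 5, node QX: Q={A} ∪ X={C} → {A,C} (+1)
site 5, node LQX: L={C} ∩ QX={A,C} → {C} (+0)
site 5, node DLQRX: DR={G,T} ∪ LQX={C} → {C,G,T} (+1)
site 6, node DR: D={C} ∪ R={T} → {C,T} (+1)
site 6, node QX: Q={T} ∪ X={A} → {A,T} (+1)
site 6, node LQX: L={A} ∩ QX={A,T} → {A} (+0)
site 6, node DLQRX: DR={C,T} ∪ LQX={A} → {A,C,T} (+1)
site 7, node DR: D={C} ∪ R={G} → {C,G} (+1)
site 7, node QX: Q={A} ∪ X={G} → {A,G} (+1)
site 7, node LQX: L={A} ∩ QX={A,G} → {A} (+0)
site 7, node DLQRX: DR={C,G} ∪ LQX={A} → {A,C,G} (+1)
per-site changes: [3, 3, 3, 2, 3, 3, 3, 3]; total = 23

A,C,G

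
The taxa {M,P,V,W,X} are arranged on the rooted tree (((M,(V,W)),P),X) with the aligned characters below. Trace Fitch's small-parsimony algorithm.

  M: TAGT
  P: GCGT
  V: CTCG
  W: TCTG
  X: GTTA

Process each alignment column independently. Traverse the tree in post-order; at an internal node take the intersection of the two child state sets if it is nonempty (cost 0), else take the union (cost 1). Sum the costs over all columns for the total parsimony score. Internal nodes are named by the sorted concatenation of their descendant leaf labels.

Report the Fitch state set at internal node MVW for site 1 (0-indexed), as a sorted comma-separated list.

VW@0: {C} ∪ {T} = {C,T} (union, +1)
MVW@0: {T} ∩ {C,T} = {T} (intersection, +0)
MPVW@0: {T} ∪ {G} = {G,T} (union, +1)
MPVWX@0: {G,T} ∩ {G} = {G} (intersection, +0)
VW@1: {T} ∪ {C} = {C,T} (union, +1)
MVW@1: {A} ∪ {C,T} = {A,C,T} (union, +1)
MPVW@1: {A,C,T} ∩ {C} = {C} (intersection, +0)
MPVWX@1: {C} ∪ {T} = {C,T} (union, +1)
VW@2: {C} ∪ {T} = {C,T} (union, +1)
MVW@2: {G} ∪ {C,T} = {C,G,T} (union, +1)
MPVW@2: {C,G,T} ∩ {G} = {G} (intersection, +0)
MPVWX@2: {G} ∪ {T} = {G,T} (union, +1)
VW@3: {G} ∩ {G} = {G} (intersection, +0)
MVW@3: {T} ∪ {G} = {G,T} (union, +1)
MPVW@3: {G,T} ∩ {T} = {T} (intersection, +0)
MPVWX@3: {T} ∪ {A} = {A,T} (union, +1)
per-site changes: [2, 3, 3, 2]; total = 10

A,C,T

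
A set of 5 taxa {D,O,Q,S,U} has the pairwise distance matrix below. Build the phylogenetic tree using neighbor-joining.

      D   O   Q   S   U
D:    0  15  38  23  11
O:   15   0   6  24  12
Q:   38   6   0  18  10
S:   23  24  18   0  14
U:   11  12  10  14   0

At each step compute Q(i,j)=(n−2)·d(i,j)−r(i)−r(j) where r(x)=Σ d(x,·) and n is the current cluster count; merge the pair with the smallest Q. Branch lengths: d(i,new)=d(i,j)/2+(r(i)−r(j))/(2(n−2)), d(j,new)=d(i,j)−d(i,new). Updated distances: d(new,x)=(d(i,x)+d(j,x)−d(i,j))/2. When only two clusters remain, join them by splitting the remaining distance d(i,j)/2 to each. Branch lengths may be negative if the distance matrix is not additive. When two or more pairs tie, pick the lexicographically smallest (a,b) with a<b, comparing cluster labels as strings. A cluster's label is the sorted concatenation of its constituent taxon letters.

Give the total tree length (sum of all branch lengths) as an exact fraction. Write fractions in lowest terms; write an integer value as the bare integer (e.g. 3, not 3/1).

step 1: merge (O,Q) at d=6, Q=-111; branch lengths O→1/2, Q→11/2; new cluster OQ
  updated: d(D,OQ)=47/2, d(OQ,S)=18, d(OQ,U)=8
step 2: merge (D,U) at d=11, Q=-137/2; branch lengths D→93/8, U→-5/8; new cluster DU
  updated: d(DU,OQ)=41/4, d(DU,S)=13
step 3: merge (DU,OQ) at d=41/4, Q=-165/4; branch lengths DU→21/8, OQ→61/8; new cluster DOQU
  updated: d(DOQU,S)=83/8
step 4: merge (DOQU,S) at d=83/8; branch lengths DOQU→83/16, S→83/16; new cluster DOQSU
final tree: (((D:93/8,U:-5/8):21/8,(O:1/2,Q:11/2):61/8):83/16,S:83/16)
total length: 301/8

301/8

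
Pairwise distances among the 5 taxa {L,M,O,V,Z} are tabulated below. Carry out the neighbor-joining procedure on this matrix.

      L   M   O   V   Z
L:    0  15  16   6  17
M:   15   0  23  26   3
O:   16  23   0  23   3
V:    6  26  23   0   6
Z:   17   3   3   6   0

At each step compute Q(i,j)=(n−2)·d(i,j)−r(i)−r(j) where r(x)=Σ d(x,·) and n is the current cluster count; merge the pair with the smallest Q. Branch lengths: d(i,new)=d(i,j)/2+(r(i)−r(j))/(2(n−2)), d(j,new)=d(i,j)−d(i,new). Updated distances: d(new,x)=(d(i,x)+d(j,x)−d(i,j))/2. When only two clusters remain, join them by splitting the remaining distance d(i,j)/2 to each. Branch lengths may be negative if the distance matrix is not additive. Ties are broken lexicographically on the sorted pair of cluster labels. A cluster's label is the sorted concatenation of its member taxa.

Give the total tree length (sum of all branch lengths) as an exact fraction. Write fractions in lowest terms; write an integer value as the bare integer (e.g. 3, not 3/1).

iteration 1: select L,V (d=6, Q=-97); attach at lengths (11/6, 25/6); label the merged cluster LV
  updated: d(LV,M)=35/2, d(LV,O)=33/2, d(LV,Z)=17/2
iteration 2: select LV,O (d=33/2, Q=-52); attach at lengths (33/4, 33/4); label the merged cluster LOV
  updated: d(LOV,M)=12, d(LOV,Z)=-5/2
iteration 3: select LOV,M (d=12, Q=-25/2); attach at lengths (13/4, 35/4); label the merged cluster LMOV
  updated: d(LMOV,Z)=-23/4
iteration 4: select LMOV,Z (d=-23/4); attach at lengths (-23/8, -23/8); label the merged cluster LMOVZ
final tree: ((((L:11/6,V:25/6):33/4,O:33/4):13/4,M:35/4):-23/8,Z:-23/8)
total length: 115/4

115/4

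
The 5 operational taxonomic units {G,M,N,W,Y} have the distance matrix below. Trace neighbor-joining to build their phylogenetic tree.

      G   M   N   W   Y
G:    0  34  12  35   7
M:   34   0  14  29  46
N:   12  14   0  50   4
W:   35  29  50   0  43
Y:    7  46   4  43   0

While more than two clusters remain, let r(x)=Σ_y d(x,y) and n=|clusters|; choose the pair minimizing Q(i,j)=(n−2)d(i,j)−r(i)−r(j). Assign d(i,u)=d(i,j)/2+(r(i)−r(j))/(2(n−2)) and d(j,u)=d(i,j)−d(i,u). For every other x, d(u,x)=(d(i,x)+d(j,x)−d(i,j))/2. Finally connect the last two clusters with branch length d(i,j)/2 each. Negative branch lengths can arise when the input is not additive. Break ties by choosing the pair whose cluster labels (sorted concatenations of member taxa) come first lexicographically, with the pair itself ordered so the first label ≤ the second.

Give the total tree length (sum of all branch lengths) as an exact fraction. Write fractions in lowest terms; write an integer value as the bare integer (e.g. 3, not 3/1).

461/8

1. join M+W (d=29, Q=-193) ⇒ MW; edges |M|=53/6, |W|=121/6
  updated: d(G,MW)=20, d(MW,N)=35/2, d(MW,Y)=30
2. join G+MW (d=20, Q=-133/2) ⇒ GMW; edges |G|=23/8, |MW|=137/8
  updated: d(GMW,N)=19/4, d(GMW,Y)=17/2
3. join GMW+N (d=19/4, Q=-69/4) ⇒ GMNW; edges |GMW|=37/8, |N|=1/8
  updated: d(GMNW,Y)=31/8
4. join GMNW+Y (d=31/8) ⇒ GMNWY; edges |GMNW|=31/16, |Y|=31/16
final tree: (((G:23/8,(M:53/6,W:121/6):137/8):37/8,N:1/8):31/16,Y:31/16)
total length: 461/8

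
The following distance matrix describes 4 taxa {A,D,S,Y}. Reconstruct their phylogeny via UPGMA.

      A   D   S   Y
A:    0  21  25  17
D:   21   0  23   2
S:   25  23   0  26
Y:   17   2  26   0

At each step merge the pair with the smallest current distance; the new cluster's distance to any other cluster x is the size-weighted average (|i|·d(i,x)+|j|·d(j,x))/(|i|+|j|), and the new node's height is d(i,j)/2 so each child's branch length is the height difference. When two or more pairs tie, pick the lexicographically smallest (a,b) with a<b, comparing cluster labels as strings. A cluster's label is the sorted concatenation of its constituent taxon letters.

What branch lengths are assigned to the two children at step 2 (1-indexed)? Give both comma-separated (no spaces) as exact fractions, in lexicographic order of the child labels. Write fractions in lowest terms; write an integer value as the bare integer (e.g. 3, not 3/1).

19/2,17/2

iteration 1: select D,Y (d=2); attach at lengths (1, 1); label the merged cluster DY
  updated: d(A,DY)=19, d(DY,S)=49/2
iteration 2: select A,DY (d=19); attach at lengths (19/2, 17/2); label the merged cluster ADY
  updated: d(ADY,S)=74/3
iteration 3: select ADY,S (d=74/3); attach at lengths (17/6, 37/3); label the merged cluster ADSY
final tree: ((A:19/2,(D:1,Y:1):17/2):17/6,S:37/3)
total length: 211/6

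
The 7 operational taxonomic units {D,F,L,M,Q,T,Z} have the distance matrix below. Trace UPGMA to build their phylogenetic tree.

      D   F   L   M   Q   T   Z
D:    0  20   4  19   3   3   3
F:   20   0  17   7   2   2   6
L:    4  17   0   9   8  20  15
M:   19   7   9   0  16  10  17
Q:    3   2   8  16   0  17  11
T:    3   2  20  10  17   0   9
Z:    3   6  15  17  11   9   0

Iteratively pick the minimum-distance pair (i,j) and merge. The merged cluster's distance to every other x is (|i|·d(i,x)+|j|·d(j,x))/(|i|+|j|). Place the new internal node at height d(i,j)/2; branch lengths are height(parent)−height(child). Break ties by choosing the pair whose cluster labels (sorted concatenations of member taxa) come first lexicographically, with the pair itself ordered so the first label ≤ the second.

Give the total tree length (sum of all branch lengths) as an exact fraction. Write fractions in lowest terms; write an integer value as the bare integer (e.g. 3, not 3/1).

step 1: merge (F,Q) at d=2; branch lengths F→1, Q→1; new cluster FQ
  updated: d(D,FQ)=23/2, d(FQ,L)=25/2, d(FQ,M)=23/2, d(FQ,T)=19/2, d(FQ,Z)=17/2
step 2: merge (D,T) at d=3; branch lengths D→3/2, T→3/2; new cluster DT
  updated: d(DT,FQ)=21/2, d(DT,L)=12, d(DT,M)=29/2, d(DT,Z)=6
step 3: merge (DT,Z) at d=6; branch lengths DT→3/2, Z→3; new cluster DTZ
  updated: d(DTZ,FQ)=59/6, d(DTZ,L)=13, d(DTZ,M)=46/3
step 4: merge (L,M) at d=9; branch lengths L→9/2, M→9/2; new cluster LM
  updated: d(DTZ,LM)=85/6, d(FQ,LM)=12
step 5: merge (DTZ,FQ) at d=59/6; branch lengths DTZ→23/12, FQ→47/12; new cluster DFQTZ
  updated: d(DFQTZ,LM)=133/10
step 6: merge (DFQTZ,LM) at d=133/10; branch lengths DFQTZ→26/15, LM→43/20; new cluster DFLMQTZ
final tree: ((((D:3/2,T:3/2):3/2,Z:3):23/12,(F:1,Q:1):47/12):26/15,(L:9/2,M:9/2):43/20)
total length: 1693/60

1693/60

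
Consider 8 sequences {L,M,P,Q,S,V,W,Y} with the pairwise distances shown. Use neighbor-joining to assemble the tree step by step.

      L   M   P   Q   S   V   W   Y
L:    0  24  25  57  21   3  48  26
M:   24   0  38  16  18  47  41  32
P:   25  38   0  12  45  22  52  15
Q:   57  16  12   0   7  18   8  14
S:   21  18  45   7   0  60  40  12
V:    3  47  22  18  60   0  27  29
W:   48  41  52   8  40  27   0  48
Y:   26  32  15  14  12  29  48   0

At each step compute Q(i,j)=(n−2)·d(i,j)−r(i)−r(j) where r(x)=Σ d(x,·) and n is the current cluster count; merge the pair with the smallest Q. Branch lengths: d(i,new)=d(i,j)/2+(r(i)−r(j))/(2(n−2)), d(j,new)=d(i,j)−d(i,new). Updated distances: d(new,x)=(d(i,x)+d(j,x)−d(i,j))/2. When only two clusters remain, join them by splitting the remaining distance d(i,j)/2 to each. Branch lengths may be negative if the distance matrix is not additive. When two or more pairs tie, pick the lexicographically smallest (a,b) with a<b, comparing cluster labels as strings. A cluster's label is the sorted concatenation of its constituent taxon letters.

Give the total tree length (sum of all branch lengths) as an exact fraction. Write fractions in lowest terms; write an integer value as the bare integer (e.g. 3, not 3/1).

327/4

step 1: merge (L,V) at d=3, Q=-392; branch lengths L→4/3, V→5/3; new cluster LV
  updated: d(LV,M)=34, d(LV,P)=22, d(LV,Q)=36, d(LV,S)=39, d(LV,W)=36, d(LV,Y)=26
step 2: merge (Q,W) at d=8, Q=-278; branch lengths Q→-46/5, W→86/5; new cluster QW
  updated: d(LV,QW)=32, d(M,QW)=49/2, d(P,QW)=28, d(QW,S)=39/2, d(QW,Y)=27
step 3: merge (LV,P) at d=22, Q=-213; branch lengths LV→93/8, P→83/8; new cluster LPV
  updated: d(LPV,M)=25, d(LPV,QW)=19, d(LPV,S)=31, d(LPV,Y)=19/2
step 4: merge (LPV,Y) at d=19/2, Q=-273/2; branch lengths LPV→65/12, Y→49/12; new cluster LPVY
  updated: d(LPVY,M)=95/4, d(LPVY,QW)=73/4, d(LPVY,S)=67/4
step 5: merge (LPVY,QW) at d=73/4, Q=-169/2; branch lengths LPVY→33/4, QW→10; new cluster LPQVWY
  updated: d(LPQVWY,M)=15, d(LPQVWY,S)=9
step 6: merge (LPQVWY,M) at d=15, Q=-42; branch lengths LPQVWY→3, M→12; new cluster LMPQVWY
  updated: d(LMPQVWY,S)=6
step 7: merge (LMPQVWY,S) at d=6; branch lengths LMPQVWY→3, S→3; new cluster LMPQSVWY
final tree: ((((((L:4/3,V:5/3):93/8,P:83/8):65/12,Y:49/12):33/4,(Q:-46/5,W:86/5):10):3,M:12):3,S:3)
total length: 327/4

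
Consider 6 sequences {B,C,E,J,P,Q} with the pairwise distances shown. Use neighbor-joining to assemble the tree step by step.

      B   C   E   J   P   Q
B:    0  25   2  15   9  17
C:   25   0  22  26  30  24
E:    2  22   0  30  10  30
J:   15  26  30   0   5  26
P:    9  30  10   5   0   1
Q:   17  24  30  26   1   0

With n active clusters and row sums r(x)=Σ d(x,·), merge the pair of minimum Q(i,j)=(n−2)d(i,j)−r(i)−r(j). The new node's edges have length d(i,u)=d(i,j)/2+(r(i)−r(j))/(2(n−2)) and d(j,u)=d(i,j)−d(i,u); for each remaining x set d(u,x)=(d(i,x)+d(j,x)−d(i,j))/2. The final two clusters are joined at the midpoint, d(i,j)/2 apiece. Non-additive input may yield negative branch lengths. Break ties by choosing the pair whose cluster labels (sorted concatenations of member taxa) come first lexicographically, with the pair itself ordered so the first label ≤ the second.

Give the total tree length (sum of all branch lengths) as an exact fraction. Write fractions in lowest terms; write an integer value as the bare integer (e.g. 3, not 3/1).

44

iteration 1: select B,E (d=2, Q=-154); attach at lengths (-9/4, 17/4); label the merged cluster BE
  updated: d(BE,C)=45/2, d(BE,J)=43/2, d(BE,P)=17/2, d(BE,Q)=45/2
iteration 2: select P,Q (d=1, Q=-115); attach at lengths (-13/3, 16/3); label the merged cluster PQ
  updated: d(BE,PQ)=15, d(C,PQ)=53/2, d(J,PQ)=15
iteration 3: select BE,C (d=45/2, Q=-89); attach at lengths (29/4, 61/4); label the merged cluster BCE
  updated: d(BCE,J)=25/2, d(BCE,PQ)=19/2
iteration 4: select BCE,J (d=25/2, Q=-37); attach at lengths (7/2, 9); label the merged cluster BCEJ
  updated: d(BCEJ,PQ)=6
iteration 5: select BCEJ,PQ (d=6); attach at lengths (3, 3); label the merged cluster BCEJPQ
final tree: ((((B:-9/4,E:17/4):29/4,C:61/4):7/2,J:9):3,(P:-13/3,Q:16/3):3)
total length: 44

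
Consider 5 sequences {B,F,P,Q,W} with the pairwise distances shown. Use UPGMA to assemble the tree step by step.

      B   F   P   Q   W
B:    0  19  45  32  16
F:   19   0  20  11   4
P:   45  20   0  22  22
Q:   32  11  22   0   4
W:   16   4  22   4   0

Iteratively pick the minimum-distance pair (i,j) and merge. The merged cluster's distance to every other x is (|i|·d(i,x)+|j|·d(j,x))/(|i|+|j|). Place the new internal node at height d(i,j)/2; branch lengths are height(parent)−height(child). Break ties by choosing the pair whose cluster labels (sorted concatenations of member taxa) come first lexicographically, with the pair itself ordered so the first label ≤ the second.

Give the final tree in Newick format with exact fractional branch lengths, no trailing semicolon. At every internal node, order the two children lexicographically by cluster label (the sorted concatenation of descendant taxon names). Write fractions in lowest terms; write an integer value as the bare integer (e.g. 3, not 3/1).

step 1: merge (F,W) at d=4; branch lengths F→2, W→2; new cluster FW
  updated: d(B,FW)=35/2, d(FW,P)=21, d(FW,Q)=15/2
step 2: merge (FW,Q) at d=15/2; branch lengths FW→7/4, Q→15/4; new cluster FQW
  updated: d(B,FQW)=67/3, d(FQW,P)=64/3
step 3: merge (FQW,P) at d=64/3; branch lengths FQW→83/12, P→32/3; new cluster FPQW
  updated: d(B,FPQW)=28
step 4: merge (B,FPQW) at d=28; branch lengths B→14, FPQW→10/3; new cluster BFPQW
final tree: (B:14,(((F:2,W:2):7/4,Q:15/4):83/12,P:32/3):10/3)
total length: 533/12

(B:14,(((F:2,W:2):7/4,Q:15/4):83/12,P:32/3):10/3)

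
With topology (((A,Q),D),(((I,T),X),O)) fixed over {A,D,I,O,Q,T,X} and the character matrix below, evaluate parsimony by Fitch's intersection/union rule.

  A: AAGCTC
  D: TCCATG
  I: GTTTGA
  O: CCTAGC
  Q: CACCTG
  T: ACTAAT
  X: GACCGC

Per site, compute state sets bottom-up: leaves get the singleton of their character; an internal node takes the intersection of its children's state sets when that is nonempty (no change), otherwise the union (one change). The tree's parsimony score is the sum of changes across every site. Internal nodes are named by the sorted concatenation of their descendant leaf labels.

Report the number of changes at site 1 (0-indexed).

[col 0] AQ: children A:{A}, Q:{C} ∪→ {A,C}; cost 1
[col 0] ADQ: children AQ:{A,C}, D:{T} ∪→ {A,C,T}; cost 1
[col 0] IT: children I:{G}, T:{A} ∪→ {A,G}; cost 1
[col 0] ITX: children IT:{A,G}, X:{G} ∩→ {G}; cost 0
[col 0] IOTX: children ITX:{G}, O:{C} ∪→ {C,G}; cost 1
[col 0] ADIOQTX: children ADQ:{A,C,T}, IOTX:{C,G} ∩→ {C}; cost 0
[col 1] AQ: children A:{A}, Q:{A} ∩→ {A}; cost 0
[col 1] ADQ: children AQ:{A}, D:{C} ∪→ {A,C}; cost 1
[col 1] IT: children I:{T}, T:{C} ∪→ {C,T}; cost 1
[col 1] ITX: children IT:{C,T}, X:{A} ∪→ {A,C,T}; cost 1
[col 1] IOTX: children ITX:{A,C,T}, O:{C} ∩→ {C}; cost 0
[col 1] ADIOQTX: children ADQ:{A,C}, IOTX:{C} ∩→ {C}; cost 0
[col 2] AQ: children A:{G}, Q:{C} ∪→ {C,G}; cost 1
[col 2] ADQ: children AQ:{C,G}, D:{C} ∩→ {C}; cost 0
[col 2] IT: children I:{T}, T:{T} ∩→ {T}; cost 0
[col 2] ITX: children IT:{T}, X:{C} ∪→ {C,T}; cost 1
[col 2] IOTX: children ITX:{C,T}, O:{T} ∩→ {T}; cost 0
[col 2] ADIOQTX: children ADQ:{C}, IOTX:{T} ∪→ {C,T}; cost 1
[col 3] AQ: children A:{C}, Q:{C} ∩→ {C}; cost 0
[col 3] ADQ: children AQ:{C}, D:{A} ∪→ {A,C}; cost 1
[col 3] IT: children I:{T}, T:{A} ∪→ {A,T}; cost 1
[col 3] ITX: children IT:{A,T}, X:{C} ∪→ {A,C,T}; cost 1
[col 3] IOTX: children ITX:{A,C,T}, O:{A} ∩→ {A}; cost 0
[col 3] ADIOQTX: children ADQ:{A,C}, IOTX:{A} ∩→ {A}; cost 0
[col 4] AQ: children A:{T}, Q:{T} ∩→ {T}; cost 0
[col 4] ADQ: children AQ:{T}, D:{T} ∩→ {T}; cost 0
[col 4] IT: children I:{G}, T:{A} ∪→ {A,G}; cost 1
[col 4] ITX: children IT:{A,G}, X:{G} ∩→ {G}; cost 0
[col 4] IOTX: children ITX:{G}, O:{G} ∩→ {G}; cost 0
[col 4] ADIOQTX: children ADQ:{T}, IOTX:{G} ∪→ {G,T}; cost 1
[col 5] AQ: children A:{C}, Q:{G} ∪→ {C,G}; cost 1
[col 5] ADQ: children AQ:{C,G}, D:{G} ∩→ {G}; cost 0
[col 5] IT: children I:{A}, T:{T} ∪→ {A,T}; cost 1
[col 5] ITX: children IT:{A,T}, X:{C} ∪→ {A,C,T}; cost 1
[col 5] IOTX: children ITX:{A,C,T}, O:{C} ∩→ {C}; cost 0
[col 5] ADIOQTX: children ADQ:{G}, IOTX:{C} ∪→ {C,G}; cost 1
per-site changes: [4, 3, 3, 3, 2, 4]; total = 19

3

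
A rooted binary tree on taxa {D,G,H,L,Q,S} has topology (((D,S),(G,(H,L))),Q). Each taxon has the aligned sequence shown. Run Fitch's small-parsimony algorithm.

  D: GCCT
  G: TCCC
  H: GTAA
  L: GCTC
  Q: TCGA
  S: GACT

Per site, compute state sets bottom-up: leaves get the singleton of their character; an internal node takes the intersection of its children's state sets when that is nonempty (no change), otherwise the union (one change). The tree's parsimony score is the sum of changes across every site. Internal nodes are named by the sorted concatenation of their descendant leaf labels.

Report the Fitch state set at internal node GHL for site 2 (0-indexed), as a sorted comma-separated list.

DS@0: {G} ∩ {G} = {G} (intersection, +0)
HL@0: {G} ∩ {G} = {G} (intersection, +0)
GHL@0: {T} ∪ {G} = {G,T} (union, +1)
DGHLS@0: {G} ∩ {G,T} = {G} (intersection, +0)
DGHLQS@0: {G} ∪ {T} = {G,T} (union, +1)
DS@1: {C} ∪ {A} = {A,C} (union, +1)
HL@1: {T} ∪ {C} = {C,T} (union, +1)
GHL@1: {C} ∩ {C,T} = {C} (intersection, +0)
DGHLS@1: {A,C} ∩ {C} = {C} (intersection, +0)
DGHLQS@1: {C} ∩ {C} = {C} (intersection, +0)
DS@2: {C} ∩ {C} = {C} (intersection, +0)
HL@2: {A} ∪ {T} = {A,T} (union, +1)
GHL@2: {C} ∪ {A,T} = {A,C,T} (union, +1)
DGHLS@2: {C} ∩ {A,C,T} = {C} (intersection, +0)
DGHLQS@2: {C} ∪ {G} = {C,G} (union, +1)
DS@3: {T} ∩ {T} = {T} (intersection, +0)
HL@3: {A} ∪ {C} = {A,C} (union, +1)
GHL@3: {C} ∩ {A,C} = {C} (intersection, +0)
DGHLS@3: {T} ∪ {C} = {C,T} (union, +1)
DGHLQS@3: {C,T} ∪ {A} = {A,C,T} (union, +1)
per-site changes: [2, 2, 3, 3]; total = 10

A,C,T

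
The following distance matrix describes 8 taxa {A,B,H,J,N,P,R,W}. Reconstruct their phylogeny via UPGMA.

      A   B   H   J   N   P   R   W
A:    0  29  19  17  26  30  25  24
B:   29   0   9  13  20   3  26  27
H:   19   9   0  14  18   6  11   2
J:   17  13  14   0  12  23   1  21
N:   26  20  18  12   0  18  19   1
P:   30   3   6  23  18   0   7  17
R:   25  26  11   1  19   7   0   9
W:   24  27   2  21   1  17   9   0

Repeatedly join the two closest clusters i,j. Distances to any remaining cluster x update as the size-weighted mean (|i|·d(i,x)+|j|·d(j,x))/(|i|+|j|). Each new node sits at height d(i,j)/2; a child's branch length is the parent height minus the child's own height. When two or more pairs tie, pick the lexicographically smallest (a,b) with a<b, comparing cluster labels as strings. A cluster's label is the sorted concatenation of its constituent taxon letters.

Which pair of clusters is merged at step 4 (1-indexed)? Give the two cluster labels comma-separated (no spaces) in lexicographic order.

iteration 1: select J,R (d=1); attach at lengths (1/2, 1/2); label the merged cluster JR
  updated: d(A,JR)=21, d(B,JR)=39/2, d(H,JR)=25/2, d(JR,N)=31/2, d(JR,P)=15, d(JR,W)=15
iteration 2: select N,W (d=1); attach at lengths (1/2, 1/2); label the merged cluster NW
  updated: d(A,NW)=25, d(B,NW)=47/2, d(H,NW)=10, d(JR,NW)=61/4, d(NW,P)=35/2
iteration 3: select B,P (d=3); attach at lengths (3/2, 3/2); label the merged cluster BP
  updated: d(A,BP)=59/2, d(BP,H)=15/2, d(BP,JR)=69/4, d(BP,NW)=41/2
iteration 4: select BP,H (d=15/2); attach at lengths (9/4, 15/4); label the merged cluster BHP
  updated: d(A,BHP)=26, d(BHP,JR)=47/3, d(BHP,NW)=17
iteration 5: select JR,NW (d=61/4); attach at lengths (57/8, 57/8); label the merged cluster JNRW
  updated: d(A,JNRW)=23, d(BHP,JNRW)=49/3
iteration 6: select BHP,JNRW (d=49/3); attach at lengths (53/12, 13/24); label the merged cluster BHJNPRW
  updated: d(A,BHJNPRW)=170/7
iteration 7: select A,BHJNPRW (d=170/7); attach at lengths (85/7, 167/42); label the merged cluster ABHJNPRW
final tree: (A:85/7,(((B:3/2,P:3/2):9/4,H:15/4):53/12,((J:1/2,R:1/2):57/8,(N:1/2,W:1/2):57/8):13/24):167/42)
total length: 7783/168

BP,H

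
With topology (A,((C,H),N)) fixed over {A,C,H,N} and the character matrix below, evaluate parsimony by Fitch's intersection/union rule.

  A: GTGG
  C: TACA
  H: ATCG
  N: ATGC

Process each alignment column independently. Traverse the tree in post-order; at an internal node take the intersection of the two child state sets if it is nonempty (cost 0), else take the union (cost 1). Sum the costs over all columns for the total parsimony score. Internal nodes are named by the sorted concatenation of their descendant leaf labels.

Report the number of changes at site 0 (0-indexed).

[col 0] CH: children C:{T}, H:{A} ∪→ {A,T}; cost 1
[col 0] CHN: children CH:{A,T}, N:{A} ∩→ {A}; cost 0
[col 0] ACHN: children A:{G}, CHN:{A} ∪→ {A,G}; cost 1
[col 1] CH: children C:{A}, H:{T} ∪→ {A,T}; cost 1
[col 1] CHN: children CH:{A,T}, N:{T} ∩→ {T}; cost 0
[col 1] ACHN: children A:{T}, CHN:{T} ∩→ {T}; cost 0
[col 2] CH: children C:{C}, H:{C} ∩→ {C}; cost 0
[col 2] CHN: children CH:{C}, N:{G} ∪→ {C,G}; cost 1
[col 2] ACHN: children A:{G}, CHN:{C,G} ∩→ {G}; cost 0
[col 3] CH: children C:{A}, H:{G} ∪→ {A,G}; cost 1
[col 3] CHN: children CH:{A,G}, N:{C} ∪→ {A,C,G}; cost 1
[col 3] ACHN: children A:{G}, CHN:{A,C,G} ∩→ {G}; cost 0
per-site changes: [2, 1, 1, 2]; total = 6

2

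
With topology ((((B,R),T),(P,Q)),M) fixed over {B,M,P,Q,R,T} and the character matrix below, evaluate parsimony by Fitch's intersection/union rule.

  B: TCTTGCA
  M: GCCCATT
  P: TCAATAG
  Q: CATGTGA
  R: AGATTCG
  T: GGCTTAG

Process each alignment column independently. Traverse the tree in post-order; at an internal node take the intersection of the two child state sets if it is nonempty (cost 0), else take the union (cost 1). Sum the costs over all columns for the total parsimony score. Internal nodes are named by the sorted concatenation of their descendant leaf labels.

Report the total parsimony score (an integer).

22

site 0, node BR: B={T} ∪ R={A} → {A,T} (+1)
site 0, node BRT: BR={A,T} ∪ T={G} → {A,G,T} (+1)
site 0, node PQ: P={T} ∪ Q={C} → {C,T} (+1)
site 0, node BPQRT: BRT={A,G,T} ∩ PQ={C,T} → {T} (+0)
site 0, node BMPQRT: BPQRT={T} ∪ M={G} → {G,T} (+1)
site 1, node BR: B={C} ∪ R={G} → {C,G} (+1)
site 1, node BRT: BR={C,G} ∩ T={G} → {G} (+0)
site 1, node PQ: P={C} ∪ Q={A} → {A,C} (+1)
site 1, node BPQRT: BRT={G} ∪ PQ={A,C} → {A,C,G} (+1)
site 1, node BMPQRT: BPQRT={A,C,G} ∩ M={C} → {C} (+0)
site 2, node BR: B={T} ∪ R={A} → {A,T} (+1)
site 2, node BRT: BR={A,T} ∪ T={C} → {A,C,T} (+1)
site 2, node PQ: P={A} ∪ Q={T} → {A,T} (+1)
site 2, node BPQRT: BRT={A,C,T} ∩ PQ={A,T} → {A,T} (+0)
site 2, node BMPQRT: BPQRT={A,T} ∪ M={C} → {A,C,T} (+1)
site 3, node BR: B={T} ∩ R={T} → {T} (+0)
site 3, node BRT: BR={T} ∩ T={T} → {T} (+0)
site 3, node PQ: P={A} ∪ Q={G} → {A,G} (+1)
site 3, node BPQRT: BRT={T} ∪ PQ={A,G} → {A,G,T} (+1)
site 3, node BMPQRT: BPQRT={A,G,T} ∪ M={C} → {A,C,G,T} (+1)
site 4, node BR: B={G} ∪ R={T} → {G,T} (+1)
site 4, node BRT: BR={G,T} ∩ T={T} → {T} (+0)
site 4, node PQ: P={T} ∩ Q={T} → {T} (+0)
site 4, node BPQRT: BRT={T} ∩ PQ={T} → {T} (+0)
site 4, node BMPQRT: BPQRT={T} ∪ M={A} → {A,T} (+1)
site 5, node BR: B={C} ∩ R={C} → {C} (+0)
site 5, node BRT: BR={C} ∪ T={A} → {A,C} (+1)
site 5, node PQ: P={A} ∪ Q={G} → {A,G} (+1)
site 5, node BPQRT: BRT={A,C} ∩ PQ={A,G} → {A} (+0)
site 5, node BMPQRT: BPQRT={A} ∪ M={T} → {A,T} (+1)
site 6, node BR: B={A} ∪ R={G} → {A,G} (+1)
site 6, node BRT: BR={A,G} ∩ T={G} → {G} (+0)
site 6, node PQ: P={G} ∪ Q={A} → {A,G} (+1)
site 6, node BPQRT: BRT={G} ∩ PQ={A,G} → {G} (+0)
site 6, node BMPQRT: BPQRT={G} ∪ M={T} → {G,T} (+1)
per-site changes: [4, 3, 4, 3, 2, 3, 3]; total = 22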